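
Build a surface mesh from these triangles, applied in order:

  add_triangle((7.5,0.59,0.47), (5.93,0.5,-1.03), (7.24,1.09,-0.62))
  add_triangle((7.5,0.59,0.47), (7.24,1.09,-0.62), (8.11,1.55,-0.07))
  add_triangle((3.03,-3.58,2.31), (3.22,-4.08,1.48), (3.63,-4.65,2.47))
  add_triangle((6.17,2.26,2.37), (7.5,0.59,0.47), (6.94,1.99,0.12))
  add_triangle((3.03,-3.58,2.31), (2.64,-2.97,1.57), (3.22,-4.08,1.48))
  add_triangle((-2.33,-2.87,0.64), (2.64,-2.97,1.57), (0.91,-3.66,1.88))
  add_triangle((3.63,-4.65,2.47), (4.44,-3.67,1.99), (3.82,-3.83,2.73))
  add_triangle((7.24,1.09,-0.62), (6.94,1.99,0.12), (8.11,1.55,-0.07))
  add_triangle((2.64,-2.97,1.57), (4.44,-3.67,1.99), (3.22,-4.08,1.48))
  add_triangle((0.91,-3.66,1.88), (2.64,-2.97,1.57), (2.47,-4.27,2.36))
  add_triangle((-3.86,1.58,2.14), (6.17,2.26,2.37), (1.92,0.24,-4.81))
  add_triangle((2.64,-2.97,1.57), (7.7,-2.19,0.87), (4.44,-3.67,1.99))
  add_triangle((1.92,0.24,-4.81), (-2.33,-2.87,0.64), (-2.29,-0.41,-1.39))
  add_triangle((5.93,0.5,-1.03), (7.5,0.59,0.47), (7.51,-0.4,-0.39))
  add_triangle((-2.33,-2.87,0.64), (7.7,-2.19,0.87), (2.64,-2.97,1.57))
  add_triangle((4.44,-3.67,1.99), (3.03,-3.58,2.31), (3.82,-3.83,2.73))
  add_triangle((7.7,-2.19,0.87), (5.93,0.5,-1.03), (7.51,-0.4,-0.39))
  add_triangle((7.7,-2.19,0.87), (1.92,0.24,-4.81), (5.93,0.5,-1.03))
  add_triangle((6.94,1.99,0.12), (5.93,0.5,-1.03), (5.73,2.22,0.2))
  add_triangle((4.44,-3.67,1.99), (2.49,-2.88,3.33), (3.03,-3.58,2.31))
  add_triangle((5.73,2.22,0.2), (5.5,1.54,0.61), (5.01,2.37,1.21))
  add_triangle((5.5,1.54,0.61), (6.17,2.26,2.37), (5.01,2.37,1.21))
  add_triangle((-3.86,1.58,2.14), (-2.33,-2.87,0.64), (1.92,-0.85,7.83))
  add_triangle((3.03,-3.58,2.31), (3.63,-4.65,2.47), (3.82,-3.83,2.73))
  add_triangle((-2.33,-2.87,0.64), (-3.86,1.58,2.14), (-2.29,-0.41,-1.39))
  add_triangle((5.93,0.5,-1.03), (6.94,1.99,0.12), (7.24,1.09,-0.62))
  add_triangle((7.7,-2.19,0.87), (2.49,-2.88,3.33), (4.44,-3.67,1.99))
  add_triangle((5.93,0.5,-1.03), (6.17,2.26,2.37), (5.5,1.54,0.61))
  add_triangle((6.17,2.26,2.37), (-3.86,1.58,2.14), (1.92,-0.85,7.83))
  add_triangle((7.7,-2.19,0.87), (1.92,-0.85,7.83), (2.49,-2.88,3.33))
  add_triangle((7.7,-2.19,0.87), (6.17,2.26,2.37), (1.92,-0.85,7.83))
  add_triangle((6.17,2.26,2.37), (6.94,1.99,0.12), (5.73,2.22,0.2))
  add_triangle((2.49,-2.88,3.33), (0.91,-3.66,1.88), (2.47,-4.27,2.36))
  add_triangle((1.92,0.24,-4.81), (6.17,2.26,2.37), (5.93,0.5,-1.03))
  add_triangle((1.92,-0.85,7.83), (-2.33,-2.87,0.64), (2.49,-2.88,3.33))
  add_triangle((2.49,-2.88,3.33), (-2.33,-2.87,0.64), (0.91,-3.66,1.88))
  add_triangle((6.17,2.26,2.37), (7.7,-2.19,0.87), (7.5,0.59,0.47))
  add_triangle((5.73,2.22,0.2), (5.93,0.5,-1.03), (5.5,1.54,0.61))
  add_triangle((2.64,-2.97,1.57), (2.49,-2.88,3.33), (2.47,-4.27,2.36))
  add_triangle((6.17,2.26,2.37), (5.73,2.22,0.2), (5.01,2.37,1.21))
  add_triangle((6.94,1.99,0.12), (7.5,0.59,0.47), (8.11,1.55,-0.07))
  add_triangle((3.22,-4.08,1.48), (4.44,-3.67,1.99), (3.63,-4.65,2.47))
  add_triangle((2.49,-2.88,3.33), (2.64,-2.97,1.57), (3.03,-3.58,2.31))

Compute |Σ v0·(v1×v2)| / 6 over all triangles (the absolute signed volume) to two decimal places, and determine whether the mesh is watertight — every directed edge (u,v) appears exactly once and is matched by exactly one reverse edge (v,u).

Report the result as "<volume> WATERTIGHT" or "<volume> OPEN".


203.90 OPEN

Per-triangle v0·(v1×v2)/6:
  t1: +0.8669
  t2: +0.8479
  t3: -0.1364
  t4: +4.2786
  t5: -0.1350
  t6: +0.8852
  t7: +0.8230
  t8: +0.4287
  t9: -0.3845
  t10: +0.1552
  t11: +15.3533
  t12: +0.3100
  t13: +5.6753
  t14: +1.7719
  t15: +3.1931
  t16: -0.3364
  t17: +0.3119
  t18: +12.3912
  t19: +0.6157
  t20: +1.1831
  t21: -0.7554
  t22: -1.1752
  t23: +21.9066
  t24: +0.1359
  t25: +5.9775
  t26: +0.2570
  t27: +5.2698
  t28: -0.9694
  t29: +27.6221
  t30: +20.0297
  t31: +39.8779
  t32: +1.4531
  t33: +1.4095
  t34: +7.9629
  t35: +14.2896
  t36: +2.5332
  t37: +7.7906
  t38: -1.4156
  t39: +1.1825
  t40: +1.0116
  t41: +0.6847
  t42: +0.8400
  t43: -0.1217
Σ = +203.8954 → |volume| = 203.90

Directed edges: 129 total; 9 unmatched, e.g. (1.92,0.24,-4.81)→(-3.86,1.58,2.14) → open.


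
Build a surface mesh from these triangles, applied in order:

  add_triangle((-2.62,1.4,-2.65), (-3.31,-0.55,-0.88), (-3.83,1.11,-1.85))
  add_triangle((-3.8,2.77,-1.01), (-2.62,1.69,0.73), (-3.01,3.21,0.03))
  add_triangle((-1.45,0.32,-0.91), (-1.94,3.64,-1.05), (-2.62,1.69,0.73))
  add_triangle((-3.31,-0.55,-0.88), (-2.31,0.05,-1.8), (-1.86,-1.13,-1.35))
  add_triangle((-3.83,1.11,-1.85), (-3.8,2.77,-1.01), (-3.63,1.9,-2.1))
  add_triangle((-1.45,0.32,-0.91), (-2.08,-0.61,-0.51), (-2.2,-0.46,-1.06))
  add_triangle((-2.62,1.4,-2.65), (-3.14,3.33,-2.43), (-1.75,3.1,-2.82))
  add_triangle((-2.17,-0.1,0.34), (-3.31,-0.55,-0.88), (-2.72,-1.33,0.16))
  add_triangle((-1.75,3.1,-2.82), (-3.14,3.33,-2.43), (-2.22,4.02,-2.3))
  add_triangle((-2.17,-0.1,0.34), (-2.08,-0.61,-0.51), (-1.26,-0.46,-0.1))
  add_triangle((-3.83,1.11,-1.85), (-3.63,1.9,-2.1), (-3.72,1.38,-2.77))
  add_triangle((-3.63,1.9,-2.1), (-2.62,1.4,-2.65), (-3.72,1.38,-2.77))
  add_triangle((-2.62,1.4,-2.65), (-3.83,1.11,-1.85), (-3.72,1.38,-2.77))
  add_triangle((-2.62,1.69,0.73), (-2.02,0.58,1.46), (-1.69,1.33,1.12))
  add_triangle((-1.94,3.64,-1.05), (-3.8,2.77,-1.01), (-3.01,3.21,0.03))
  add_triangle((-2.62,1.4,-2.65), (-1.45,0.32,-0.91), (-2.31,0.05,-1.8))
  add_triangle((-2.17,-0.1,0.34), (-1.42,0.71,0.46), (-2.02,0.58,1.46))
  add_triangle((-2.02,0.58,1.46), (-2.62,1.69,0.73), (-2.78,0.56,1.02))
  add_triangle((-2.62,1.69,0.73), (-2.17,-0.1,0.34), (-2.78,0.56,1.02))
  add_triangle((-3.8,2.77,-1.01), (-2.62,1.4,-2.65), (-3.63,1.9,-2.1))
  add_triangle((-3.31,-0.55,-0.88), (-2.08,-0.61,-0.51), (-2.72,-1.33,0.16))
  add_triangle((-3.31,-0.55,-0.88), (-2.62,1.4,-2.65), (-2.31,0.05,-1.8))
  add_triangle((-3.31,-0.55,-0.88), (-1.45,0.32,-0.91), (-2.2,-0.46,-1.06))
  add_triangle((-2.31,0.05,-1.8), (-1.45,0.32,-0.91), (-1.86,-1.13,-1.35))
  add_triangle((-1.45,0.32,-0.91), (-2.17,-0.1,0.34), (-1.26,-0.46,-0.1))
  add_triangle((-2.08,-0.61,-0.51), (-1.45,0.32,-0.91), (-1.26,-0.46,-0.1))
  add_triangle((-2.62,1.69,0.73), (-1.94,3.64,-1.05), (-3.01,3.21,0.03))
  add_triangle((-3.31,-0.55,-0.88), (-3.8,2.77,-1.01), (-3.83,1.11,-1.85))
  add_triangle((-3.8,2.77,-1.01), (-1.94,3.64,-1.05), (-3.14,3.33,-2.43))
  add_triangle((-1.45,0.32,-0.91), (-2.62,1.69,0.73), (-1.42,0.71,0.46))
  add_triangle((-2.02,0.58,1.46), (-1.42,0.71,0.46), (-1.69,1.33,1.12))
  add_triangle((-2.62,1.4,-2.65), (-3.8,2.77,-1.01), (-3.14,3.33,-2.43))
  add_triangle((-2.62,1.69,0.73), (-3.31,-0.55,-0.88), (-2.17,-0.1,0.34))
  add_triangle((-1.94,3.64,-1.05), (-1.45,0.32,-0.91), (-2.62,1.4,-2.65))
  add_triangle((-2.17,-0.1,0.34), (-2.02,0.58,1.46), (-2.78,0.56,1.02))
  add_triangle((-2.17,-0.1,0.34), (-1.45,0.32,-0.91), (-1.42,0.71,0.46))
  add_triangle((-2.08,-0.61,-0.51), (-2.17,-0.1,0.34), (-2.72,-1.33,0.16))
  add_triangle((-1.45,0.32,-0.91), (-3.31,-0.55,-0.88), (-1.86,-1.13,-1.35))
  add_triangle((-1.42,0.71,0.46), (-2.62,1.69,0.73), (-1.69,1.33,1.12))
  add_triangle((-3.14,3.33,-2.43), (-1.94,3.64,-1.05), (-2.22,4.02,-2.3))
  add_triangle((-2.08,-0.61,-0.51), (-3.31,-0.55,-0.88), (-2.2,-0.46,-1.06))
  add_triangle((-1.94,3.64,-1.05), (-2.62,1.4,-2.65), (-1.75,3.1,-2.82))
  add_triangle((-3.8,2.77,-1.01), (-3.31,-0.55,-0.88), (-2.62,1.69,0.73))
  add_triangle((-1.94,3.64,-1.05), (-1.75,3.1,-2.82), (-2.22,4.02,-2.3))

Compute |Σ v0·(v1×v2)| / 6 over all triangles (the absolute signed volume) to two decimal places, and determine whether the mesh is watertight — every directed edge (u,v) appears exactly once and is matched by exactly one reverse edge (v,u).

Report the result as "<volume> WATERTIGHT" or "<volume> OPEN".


Per-triangle v0·(v1×v2)/6:
  t1: +1.0399
  t2: +1.0333
  t3: -1.7979
  t4: +0.7418
  t5: +0.8160
  t6: -0.0989
  t7: +1.4627
  t8: +0.5711
  t9: +0.8987
  t10: +0.0662
  t11: +0.4599
  t12: +0.3999
  t13: -0.1312
  t14: +0.2989
  t15: +1.5139
  t16: -0.1813
  t17: -0.2629
  t18: +0.4057
  t19: +0.3032
  t20: +0.5566
  t21: +0.1080
  t22: +0.7332
  t23: +0.1743
  t24: -0.1101
  t25: -0.2069
  t26: -0.0366
  t27: -0.0375
  t28: +1.5610
  t29: +1.8967
  t30: -0.1355
  t31: -0.1507
  t32: +1.8033
  t33: +0.8700
  t34: -0.8139
  t35: +0.1423
  t36: -0.3522
  t37: -0.3147
  t38: -0.5023
  t39: -0.0651
  t40: +0.8754
  t41: +0.0715
  t42: -2.0559
  t43: +2.6765
  t44: +0.0228
Σ = +14.2494 → |volume| = 14.25

Directed edges: 132 total, each appears once with its reverse present → watertight.

14.25 WATERTIGHT


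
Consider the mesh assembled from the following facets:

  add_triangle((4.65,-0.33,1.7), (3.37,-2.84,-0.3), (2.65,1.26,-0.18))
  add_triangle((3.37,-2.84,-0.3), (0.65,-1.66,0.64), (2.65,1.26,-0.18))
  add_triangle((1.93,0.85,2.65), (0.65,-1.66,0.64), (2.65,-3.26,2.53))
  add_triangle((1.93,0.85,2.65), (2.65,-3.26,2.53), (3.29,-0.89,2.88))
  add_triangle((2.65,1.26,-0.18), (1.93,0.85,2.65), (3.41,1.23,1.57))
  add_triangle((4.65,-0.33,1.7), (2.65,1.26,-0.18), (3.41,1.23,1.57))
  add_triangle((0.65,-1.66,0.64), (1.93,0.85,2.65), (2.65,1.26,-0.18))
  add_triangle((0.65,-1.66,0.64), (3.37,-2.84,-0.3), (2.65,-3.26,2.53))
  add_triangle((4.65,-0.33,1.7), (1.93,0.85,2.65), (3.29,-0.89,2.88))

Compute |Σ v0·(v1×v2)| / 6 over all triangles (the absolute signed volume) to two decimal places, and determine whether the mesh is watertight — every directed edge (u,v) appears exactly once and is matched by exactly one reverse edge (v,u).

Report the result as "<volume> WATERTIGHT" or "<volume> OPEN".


7.76 OPEN

Per-triangle v0·(v1×v2)/6:
  t1: +4.0349
  t2: -1.4042
  t3: +0.3345
  t4: +1.4976
  t5: +0.4269
  t6: +1.6734
  t7: -2.3982
  t8: +1.3254
  t9: +2.2722
Σ = +7.7626 → |volume| = 7.76

Directed edges: 27 total; 7 unmatched, e.g. (4.65,-0.33,1.7)→(3.37,-2.84,-0.3) → open.


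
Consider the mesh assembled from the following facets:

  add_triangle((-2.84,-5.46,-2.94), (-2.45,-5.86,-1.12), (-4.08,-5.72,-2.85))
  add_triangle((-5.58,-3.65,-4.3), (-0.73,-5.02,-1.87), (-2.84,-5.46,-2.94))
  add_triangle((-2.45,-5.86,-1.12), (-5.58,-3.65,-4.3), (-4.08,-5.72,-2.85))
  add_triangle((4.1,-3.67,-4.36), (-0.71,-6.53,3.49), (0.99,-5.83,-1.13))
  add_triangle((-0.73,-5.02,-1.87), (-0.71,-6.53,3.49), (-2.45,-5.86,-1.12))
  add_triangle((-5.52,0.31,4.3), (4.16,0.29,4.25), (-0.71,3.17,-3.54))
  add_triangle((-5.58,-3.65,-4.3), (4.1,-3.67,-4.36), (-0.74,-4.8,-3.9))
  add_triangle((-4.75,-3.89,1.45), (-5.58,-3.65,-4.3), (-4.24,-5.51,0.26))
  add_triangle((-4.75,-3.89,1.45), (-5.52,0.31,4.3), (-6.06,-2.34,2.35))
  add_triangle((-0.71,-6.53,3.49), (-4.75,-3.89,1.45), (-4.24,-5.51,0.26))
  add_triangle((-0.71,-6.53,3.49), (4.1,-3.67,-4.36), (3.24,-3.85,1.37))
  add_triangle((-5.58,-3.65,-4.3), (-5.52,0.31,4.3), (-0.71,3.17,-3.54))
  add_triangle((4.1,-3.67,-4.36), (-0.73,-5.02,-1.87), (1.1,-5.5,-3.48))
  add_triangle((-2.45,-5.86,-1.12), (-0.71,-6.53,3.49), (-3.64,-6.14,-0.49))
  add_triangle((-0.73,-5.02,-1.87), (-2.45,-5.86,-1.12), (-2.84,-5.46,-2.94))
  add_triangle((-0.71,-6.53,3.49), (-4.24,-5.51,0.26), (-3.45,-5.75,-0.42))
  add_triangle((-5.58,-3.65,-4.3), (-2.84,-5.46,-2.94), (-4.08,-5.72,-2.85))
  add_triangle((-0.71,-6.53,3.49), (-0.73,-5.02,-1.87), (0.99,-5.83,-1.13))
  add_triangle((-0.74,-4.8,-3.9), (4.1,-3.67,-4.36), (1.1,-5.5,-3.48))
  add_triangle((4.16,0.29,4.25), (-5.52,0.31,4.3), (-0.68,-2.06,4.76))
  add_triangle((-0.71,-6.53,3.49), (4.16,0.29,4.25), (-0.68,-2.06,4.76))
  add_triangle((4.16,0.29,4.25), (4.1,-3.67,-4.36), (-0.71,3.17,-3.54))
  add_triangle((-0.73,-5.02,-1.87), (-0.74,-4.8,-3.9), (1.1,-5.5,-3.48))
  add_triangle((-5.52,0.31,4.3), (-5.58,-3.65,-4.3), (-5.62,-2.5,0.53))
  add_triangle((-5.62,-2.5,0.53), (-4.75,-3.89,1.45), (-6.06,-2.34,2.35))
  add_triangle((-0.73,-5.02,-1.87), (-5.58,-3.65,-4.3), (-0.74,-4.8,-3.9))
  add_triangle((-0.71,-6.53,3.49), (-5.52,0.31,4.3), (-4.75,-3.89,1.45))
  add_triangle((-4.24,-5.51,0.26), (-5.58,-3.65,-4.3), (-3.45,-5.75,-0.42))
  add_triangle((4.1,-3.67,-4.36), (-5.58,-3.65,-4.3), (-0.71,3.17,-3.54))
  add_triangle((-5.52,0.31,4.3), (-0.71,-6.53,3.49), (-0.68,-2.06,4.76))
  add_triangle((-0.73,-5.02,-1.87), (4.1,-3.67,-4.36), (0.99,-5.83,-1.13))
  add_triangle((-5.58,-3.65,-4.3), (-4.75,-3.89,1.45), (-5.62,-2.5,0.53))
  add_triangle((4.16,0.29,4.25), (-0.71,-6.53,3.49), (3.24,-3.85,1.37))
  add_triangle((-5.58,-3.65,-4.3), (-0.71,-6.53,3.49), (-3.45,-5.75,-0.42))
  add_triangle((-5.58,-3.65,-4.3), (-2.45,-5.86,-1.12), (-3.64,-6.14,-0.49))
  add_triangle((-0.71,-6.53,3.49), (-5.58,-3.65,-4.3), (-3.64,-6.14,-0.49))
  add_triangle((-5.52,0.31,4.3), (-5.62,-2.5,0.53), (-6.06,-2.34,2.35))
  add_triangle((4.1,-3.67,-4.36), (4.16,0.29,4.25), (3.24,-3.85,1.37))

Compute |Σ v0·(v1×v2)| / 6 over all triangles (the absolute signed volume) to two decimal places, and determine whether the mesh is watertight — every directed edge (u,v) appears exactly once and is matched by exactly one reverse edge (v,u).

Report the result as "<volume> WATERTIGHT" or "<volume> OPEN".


Per-triangle v0·(v1×v2)/6:
  t1: +2.1714
  t2: +1.2056
  t3: +1.0149
  t4: +9.6176
  t5: +8.1306
  t6: +23.5425
  t7: +10.5123
  t8: +10.4374
  t9: +3.5172
  t10: +10.1511
  t11: +21.8036
  t12: +39.8248
  t13: +0.7913
  t14: +6.3136
  t15: +3.0309
  t16: +5.5874
  t17: +3.1176
  t18: +8.8977
  t19: +5.8382
  t20: +16.4972
  t21: +18.6267
  t22: +26.8020
  t23: +3.4072
  t24: +8.3676
  t25: +3.2941
  t26: +8.8187
  t27: +24.8322
  t28: +5.7624
  t29: +43.0957
  t30: +19.8998
  t31: +8.6406
  t32: +9.1292
  t33: +20.6295
  t34: -0.4877
  t35: +6.4812
  t36: +1.0543
  t37: +3.3477
  t38: +18.8370
Σ = +422.5410 → |volume| = 422.54

Directed edges: 114 total, each appears once with its reverse present → watertight.

422.54 WATERTIGHT


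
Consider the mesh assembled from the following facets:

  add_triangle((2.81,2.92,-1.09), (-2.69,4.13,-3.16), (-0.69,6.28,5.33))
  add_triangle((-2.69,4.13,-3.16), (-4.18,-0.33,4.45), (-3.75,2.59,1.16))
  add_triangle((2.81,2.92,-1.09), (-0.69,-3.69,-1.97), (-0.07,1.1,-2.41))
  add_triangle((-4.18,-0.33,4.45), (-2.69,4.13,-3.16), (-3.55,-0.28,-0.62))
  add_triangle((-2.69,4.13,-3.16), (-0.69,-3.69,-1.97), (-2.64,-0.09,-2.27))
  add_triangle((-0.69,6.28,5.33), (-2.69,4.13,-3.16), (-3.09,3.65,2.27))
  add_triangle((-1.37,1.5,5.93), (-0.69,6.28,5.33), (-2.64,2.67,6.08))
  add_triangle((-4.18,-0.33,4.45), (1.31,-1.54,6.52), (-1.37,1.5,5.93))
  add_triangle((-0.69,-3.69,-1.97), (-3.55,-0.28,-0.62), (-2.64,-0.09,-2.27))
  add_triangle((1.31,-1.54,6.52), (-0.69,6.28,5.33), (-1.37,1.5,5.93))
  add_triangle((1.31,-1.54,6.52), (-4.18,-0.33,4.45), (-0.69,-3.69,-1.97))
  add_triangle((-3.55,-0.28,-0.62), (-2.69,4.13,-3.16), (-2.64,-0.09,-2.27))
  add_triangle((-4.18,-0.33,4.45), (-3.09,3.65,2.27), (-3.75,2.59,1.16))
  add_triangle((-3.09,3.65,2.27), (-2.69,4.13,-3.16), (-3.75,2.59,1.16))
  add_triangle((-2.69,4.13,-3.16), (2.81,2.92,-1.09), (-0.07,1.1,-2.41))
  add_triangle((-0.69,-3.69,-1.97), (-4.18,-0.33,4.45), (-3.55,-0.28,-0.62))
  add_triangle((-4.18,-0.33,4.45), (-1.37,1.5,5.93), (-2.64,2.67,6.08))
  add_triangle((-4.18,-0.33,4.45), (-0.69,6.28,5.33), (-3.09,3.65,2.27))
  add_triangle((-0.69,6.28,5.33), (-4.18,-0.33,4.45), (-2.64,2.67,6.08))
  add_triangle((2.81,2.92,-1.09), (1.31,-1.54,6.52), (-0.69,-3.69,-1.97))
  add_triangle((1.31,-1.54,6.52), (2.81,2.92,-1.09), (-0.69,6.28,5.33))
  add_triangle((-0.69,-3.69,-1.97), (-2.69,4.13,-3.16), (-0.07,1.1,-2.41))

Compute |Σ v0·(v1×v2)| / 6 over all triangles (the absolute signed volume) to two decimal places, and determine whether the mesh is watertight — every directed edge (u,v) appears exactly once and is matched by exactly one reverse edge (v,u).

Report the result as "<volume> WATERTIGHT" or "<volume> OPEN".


243.79 WATERTIGHT

Per-triangle v0·(v1×v2)/6:
  t1: +30.1934
  t2: +3.5435
  t3: +4.6224
  t4: +13.3076
  t5: +3.9237
  t6: +16.8213
  t7: +6.6271
  t8: +13.9866
  t9: +4.0205
  t10: +15.4338
  t11: +23.1423
  t12: +4.4592
  t13: +5.6332
  t14: +5.6483
  t15: +5.5959
  t16: +11.1428
  t17: +5.3038
  t18: +16.9659
  t19: +5.2130
  t20: +12.8261
  t21: +29.9093
  t22: +5.4725
Σ = +243.7921 → |volume| = 243.79

Directed edges: 66 total, each appears once with its reverse present → watertight.


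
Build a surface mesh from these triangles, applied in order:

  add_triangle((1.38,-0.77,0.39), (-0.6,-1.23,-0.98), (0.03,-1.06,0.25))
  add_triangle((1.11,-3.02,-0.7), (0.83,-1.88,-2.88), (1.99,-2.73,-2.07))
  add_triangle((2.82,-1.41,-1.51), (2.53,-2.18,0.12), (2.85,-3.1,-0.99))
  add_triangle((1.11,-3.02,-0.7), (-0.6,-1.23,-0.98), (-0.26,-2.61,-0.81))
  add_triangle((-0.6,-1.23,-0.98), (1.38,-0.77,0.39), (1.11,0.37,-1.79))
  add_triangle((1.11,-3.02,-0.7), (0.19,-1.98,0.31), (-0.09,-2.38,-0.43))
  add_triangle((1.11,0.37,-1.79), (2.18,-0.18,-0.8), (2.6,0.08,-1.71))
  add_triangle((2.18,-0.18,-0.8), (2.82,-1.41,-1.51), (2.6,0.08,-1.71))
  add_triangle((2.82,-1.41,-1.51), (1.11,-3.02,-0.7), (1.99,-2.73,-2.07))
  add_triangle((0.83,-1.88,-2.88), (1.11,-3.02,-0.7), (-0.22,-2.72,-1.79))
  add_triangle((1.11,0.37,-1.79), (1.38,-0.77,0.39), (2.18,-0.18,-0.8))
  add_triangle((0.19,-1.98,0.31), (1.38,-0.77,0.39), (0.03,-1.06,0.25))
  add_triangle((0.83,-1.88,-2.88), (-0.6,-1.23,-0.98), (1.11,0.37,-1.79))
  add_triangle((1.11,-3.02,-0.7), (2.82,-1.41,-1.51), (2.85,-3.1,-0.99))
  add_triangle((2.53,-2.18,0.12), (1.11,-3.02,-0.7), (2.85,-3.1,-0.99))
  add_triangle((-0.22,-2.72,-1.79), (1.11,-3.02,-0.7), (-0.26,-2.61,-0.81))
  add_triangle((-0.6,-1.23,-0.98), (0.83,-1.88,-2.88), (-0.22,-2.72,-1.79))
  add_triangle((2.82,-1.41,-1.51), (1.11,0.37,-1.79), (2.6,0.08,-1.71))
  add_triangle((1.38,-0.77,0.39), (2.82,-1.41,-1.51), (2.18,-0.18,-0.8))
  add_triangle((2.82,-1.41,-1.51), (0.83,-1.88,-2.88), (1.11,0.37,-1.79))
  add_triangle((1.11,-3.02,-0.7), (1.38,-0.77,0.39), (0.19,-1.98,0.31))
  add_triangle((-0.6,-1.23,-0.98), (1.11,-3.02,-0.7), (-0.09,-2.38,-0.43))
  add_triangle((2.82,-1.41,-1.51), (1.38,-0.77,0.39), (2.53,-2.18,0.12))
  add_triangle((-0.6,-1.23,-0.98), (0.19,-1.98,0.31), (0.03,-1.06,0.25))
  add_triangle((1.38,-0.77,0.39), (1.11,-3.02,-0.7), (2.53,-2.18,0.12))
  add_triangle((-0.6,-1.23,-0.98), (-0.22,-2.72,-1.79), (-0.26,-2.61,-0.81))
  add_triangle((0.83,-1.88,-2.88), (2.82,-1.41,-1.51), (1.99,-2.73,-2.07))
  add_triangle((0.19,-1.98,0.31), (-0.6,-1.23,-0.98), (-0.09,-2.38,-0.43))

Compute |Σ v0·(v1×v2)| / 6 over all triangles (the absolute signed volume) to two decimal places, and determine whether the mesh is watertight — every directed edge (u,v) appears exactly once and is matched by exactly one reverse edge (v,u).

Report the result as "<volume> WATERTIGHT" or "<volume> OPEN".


12.91 WATERTIGHT

Per-triangle v0·(v1×v2)/6:
  t1: -0.2814
  t2: +1.1132
  t3: +0.9304
  t4: -0.3179
  t5: -0.9415
  t6: +0.3405
  t7: -0.0213
  t8: +0.3742
  t9: +1.0775
  t10: +1.5817
  t11: -0.1792
  t12: +0.0426
  t13: +0.4833
  t14: +0.7042
  t15: +0.7746
  t16: +0.5858
  t17: +0.4487
  t18: +0.6373
  t19: +0.4967
  t20: +1.8821
  t21: +0.5784
  t22: +0.4019
  t23: +0.4300
  t24: +0.0477
  t25: +0.1494
  t26: +0.2097
  t27: +1.2945
  t28: +0.0670
Σ = +12.9101 → |volume| = 12.91

Directed edges: 84 total, each appears once with its reverse present → watertight.


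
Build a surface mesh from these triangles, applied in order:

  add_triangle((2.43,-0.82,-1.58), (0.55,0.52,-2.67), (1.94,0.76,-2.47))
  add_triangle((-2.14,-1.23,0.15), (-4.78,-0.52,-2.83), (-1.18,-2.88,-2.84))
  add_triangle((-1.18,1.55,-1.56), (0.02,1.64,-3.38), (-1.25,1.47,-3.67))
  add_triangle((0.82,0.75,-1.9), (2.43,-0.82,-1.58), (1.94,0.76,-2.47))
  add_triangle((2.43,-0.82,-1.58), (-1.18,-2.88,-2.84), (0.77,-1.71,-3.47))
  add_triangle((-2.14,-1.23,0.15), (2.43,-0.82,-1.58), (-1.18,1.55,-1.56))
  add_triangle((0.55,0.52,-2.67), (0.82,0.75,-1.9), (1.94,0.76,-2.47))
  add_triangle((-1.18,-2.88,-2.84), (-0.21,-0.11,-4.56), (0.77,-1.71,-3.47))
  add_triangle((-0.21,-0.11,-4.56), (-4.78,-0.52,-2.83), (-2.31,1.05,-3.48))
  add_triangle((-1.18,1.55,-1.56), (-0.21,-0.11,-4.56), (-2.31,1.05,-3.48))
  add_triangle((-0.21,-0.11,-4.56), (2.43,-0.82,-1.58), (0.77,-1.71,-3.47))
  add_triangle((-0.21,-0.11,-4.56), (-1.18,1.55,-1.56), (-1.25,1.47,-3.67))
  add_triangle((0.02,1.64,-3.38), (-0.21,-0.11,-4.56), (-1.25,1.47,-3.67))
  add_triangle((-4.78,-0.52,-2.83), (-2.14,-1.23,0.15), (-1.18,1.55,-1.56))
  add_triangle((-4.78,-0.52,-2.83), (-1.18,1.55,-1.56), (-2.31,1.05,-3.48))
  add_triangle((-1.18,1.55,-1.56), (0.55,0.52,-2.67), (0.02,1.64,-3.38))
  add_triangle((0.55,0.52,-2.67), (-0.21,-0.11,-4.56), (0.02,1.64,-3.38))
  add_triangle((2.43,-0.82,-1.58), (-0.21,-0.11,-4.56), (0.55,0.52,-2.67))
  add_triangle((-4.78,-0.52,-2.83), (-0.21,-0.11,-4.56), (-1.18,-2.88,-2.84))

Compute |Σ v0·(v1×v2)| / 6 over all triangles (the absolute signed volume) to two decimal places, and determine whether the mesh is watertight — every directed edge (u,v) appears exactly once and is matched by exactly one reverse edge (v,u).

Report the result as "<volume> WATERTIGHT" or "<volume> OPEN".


Per-triangle v0·(v1×v2)/6:
  t1: +0.9795
  t2: +4.8074
  t3: +0.7763
  t4: -0.2805
  t5: +1.8237
  t6: -2.4191
  t7: +0.1888
  t8: +3.2835
  t9: +4.7451
  t10: +1.6389
  t11: +2.5409
  t12: +0.0083
  t13: +1.6224
  t14: +1.2103
  t15: +1.9314
  t16: -0.2809
  t17: +0.8025
  t18: +1.5115
  t19: +9.5749
Σ = +34.4649 → |volume| = 34.46

Directed edges: 57 total; 7 unmatched, e.g. (-1.18,-2.88,-2.84)→(-2.14,-1.23,0.15) → open.

34.46 OPEN


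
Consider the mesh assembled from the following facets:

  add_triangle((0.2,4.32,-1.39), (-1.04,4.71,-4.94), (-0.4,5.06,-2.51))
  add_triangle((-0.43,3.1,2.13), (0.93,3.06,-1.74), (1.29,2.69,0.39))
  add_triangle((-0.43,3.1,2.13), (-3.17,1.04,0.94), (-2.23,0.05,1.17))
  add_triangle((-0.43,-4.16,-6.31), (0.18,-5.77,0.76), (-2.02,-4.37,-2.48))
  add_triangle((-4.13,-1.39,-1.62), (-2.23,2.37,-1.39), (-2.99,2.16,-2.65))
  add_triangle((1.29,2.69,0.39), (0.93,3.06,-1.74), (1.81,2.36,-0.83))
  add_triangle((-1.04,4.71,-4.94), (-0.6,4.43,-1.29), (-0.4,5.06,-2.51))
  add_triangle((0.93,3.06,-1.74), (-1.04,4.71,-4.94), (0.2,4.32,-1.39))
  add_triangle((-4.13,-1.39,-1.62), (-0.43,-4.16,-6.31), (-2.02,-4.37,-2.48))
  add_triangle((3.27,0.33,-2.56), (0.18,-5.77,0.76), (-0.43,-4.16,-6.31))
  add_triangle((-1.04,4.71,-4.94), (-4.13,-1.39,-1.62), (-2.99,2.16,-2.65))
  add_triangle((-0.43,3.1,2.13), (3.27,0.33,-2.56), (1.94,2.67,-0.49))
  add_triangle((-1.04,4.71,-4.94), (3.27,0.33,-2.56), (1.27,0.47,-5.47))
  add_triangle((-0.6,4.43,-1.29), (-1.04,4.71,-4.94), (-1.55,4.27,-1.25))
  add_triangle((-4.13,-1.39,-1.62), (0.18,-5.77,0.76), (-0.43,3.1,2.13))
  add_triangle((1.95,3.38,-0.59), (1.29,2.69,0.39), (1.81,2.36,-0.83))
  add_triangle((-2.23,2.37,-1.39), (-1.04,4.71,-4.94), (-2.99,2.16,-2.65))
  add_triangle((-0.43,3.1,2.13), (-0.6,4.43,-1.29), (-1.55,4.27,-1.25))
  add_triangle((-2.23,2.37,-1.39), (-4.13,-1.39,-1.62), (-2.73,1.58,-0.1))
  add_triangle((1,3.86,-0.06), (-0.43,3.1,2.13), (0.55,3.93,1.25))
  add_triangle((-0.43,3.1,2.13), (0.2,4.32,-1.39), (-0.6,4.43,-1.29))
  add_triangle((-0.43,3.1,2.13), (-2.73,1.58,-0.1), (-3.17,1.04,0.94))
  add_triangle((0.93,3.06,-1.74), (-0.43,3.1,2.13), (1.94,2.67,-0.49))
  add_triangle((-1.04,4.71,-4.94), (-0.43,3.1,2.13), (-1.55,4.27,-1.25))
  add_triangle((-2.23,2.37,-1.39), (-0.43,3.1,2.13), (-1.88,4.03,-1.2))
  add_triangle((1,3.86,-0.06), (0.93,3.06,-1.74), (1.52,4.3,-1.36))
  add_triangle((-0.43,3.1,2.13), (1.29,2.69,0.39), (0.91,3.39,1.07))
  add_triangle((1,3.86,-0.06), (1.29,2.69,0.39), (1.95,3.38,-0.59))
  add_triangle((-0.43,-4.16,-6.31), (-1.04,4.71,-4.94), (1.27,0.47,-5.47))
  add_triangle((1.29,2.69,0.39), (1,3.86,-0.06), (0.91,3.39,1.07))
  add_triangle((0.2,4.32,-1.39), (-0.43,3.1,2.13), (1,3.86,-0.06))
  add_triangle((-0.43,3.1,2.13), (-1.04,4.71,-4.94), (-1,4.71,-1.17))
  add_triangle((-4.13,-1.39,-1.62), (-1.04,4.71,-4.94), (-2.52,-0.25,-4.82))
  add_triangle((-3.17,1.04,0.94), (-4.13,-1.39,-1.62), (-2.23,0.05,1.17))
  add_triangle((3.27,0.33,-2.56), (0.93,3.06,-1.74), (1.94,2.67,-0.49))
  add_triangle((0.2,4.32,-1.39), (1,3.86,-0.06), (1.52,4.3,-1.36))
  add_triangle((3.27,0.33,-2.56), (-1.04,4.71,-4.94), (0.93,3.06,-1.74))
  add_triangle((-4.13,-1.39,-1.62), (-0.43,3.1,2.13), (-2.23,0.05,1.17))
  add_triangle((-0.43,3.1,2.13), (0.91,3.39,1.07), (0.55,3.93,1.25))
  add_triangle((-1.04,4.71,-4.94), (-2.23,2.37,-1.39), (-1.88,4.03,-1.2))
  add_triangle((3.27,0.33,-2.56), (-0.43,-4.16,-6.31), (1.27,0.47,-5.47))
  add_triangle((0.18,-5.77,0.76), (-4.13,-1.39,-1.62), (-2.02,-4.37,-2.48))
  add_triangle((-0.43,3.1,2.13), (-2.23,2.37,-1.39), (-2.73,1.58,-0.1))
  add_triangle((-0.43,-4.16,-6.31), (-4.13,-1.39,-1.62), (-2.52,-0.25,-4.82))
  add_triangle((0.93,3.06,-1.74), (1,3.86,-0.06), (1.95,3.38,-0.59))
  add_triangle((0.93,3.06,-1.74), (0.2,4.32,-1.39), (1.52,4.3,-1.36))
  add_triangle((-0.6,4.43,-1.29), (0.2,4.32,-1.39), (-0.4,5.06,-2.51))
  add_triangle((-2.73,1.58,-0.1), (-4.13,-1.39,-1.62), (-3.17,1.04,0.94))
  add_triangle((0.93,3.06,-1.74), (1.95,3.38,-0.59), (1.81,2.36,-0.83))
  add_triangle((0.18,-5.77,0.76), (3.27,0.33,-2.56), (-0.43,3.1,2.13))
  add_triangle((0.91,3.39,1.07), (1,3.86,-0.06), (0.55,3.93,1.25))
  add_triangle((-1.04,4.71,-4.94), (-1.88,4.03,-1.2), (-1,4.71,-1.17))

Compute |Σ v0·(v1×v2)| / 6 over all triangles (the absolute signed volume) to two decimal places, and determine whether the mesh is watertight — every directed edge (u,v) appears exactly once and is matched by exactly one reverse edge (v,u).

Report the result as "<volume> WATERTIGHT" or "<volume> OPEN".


Per-triangle v0·(v1×v2)/6:
  t1: +0.7650
  t2: -2.2813
  t3: +1.5164
  t4: +12.5762
  t5: +2.0499
  t6: -0.9464
  t7: +1.0595
  t8: +2.6280
  t9: +10.9349
  t10: +22.9884
  t11: +4.7326
  t12: +0.6558
  t13: +10.6730
  t14: +2.5581
  t15: +10.7652
  t16: +0.1555
  t17: +2.6768
  t18: +2.1758
  t19: +2.9716
  t20: +0.3841
  t21: +1.7570
  t22: +2.1459
  t23: +2.9600
  t24: -3.2099
  t25: +1.8387
  t26: -0.3279
  t27: +0.0421
  t28: +0.5035
  t29: +16.7789
  t30: +0.4196
  t31: +2.3375
  t32: +0.5842
  t33: +11.4792
  t34: +1.7622
  t35: +3.0276
  t36: +1.1102
  t37: +6.6465
  t38: -3.3001
  t39: +0.3217
  t40: +3.2035
  t41: +11.2798
  t42: +8.5243
  t43: +2.7510
  t44: +13.1183
  t45: +1.1223
  t46: +0.7318
  t47: +0.5730
  t48: +2.3476
  t49: +0.5014
  t50: +7.2007
  t51: +0.3649
  t52: +3.0253
Σ = +190.6599 → |volume| = 190.66

Directed edges: 156 total; 6 unmatched, e.g. (-0.43,3.1,2.13)→(-1.88,4.03,-1.2) → open.

190.66 OPEN


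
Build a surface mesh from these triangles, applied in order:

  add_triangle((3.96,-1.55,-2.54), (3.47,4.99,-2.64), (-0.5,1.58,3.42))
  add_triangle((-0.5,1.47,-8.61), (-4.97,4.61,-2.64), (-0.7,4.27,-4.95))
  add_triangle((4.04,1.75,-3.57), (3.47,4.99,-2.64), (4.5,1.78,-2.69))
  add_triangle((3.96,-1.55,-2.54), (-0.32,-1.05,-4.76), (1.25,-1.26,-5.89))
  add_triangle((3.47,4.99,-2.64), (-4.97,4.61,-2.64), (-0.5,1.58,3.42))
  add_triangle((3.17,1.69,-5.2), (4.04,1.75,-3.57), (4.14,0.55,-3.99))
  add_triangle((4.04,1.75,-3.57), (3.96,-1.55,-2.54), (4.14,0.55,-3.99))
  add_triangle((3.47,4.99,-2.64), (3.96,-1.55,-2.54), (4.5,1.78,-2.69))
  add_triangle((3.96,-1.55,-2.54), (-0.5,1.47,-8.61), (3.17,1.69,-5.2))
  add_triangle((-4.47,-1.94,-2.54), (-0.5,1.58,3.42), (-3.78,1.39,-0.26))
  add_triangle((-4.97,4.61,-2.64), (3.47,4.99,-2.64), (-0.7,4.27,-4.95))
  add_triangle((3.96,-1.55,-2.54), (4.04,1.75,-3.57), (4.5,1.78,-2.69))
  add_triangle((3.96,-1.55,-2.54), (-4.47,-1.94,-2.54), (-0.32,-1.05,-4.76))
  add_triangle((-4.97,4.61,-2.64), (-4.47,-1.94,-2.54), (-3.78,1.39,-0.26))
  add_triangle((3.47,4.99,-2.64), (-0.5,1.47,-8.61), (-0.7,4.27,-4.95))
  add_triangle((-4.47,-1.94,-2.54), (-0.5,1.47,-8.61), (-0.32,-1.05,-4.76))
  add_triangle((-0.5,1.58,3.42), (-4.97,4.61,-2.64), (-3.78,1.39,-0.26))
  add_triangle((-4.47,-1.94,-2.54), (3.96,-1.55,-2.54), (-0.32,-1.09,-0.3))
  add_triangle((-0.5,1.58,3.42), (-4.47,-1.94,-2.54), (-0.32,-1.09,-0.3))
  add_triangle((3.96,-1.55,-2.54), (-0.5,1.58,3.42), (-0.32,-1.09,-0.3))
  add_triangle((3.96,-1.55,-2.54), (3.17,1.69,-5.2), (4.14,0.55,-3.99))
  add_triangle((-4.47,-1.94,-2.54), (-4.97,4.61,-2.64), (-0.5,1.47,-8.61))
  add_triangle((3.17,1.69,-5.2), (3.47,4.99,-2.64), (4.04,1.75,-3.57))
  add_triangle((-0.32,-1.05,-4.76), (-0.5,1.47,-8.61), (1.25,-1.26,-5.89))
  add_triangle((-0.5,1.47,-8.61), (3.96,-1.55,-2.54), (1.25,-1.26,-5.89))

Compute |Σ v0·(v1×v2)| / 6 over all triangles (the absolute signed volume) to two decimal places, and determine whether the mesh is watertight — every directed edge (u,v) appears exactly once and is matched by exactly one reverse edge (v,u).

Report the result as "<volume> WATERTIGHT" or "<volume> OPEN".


238.62 OPEN

Per-triangle v0·(v1×v2)/6:
  t1: +13.3640
  t2: +21.2103
  t3: +3.0691
  t4: +1.4210
  t5: +29.2054
  t6: +2.0789
  t7: +1.5323
  t8: -1.7911
  t9: +14.6115
  t10: +5.8355
  t11: +17.6834
  t12: +2.7192
  t13: +7.8970
  t14: +9.1021
  t15: +20.4947
  t16: +11.4054
  t17: +8.0766
  t18: +3.1065
  t19: +2.4665
  t20: +2.0242
  t21: +1.9549
  t22: +42.2056
  t23: +5.7229
  t24: +4.3971
  t25: +8.8223
Σ = +238.6155 → |volume| = 238.62

Directed edges: 75 total; 3 unmatched, e.g. (-0.5,1.47,-8.61)→(3.17,1.69,-5.2) → open.


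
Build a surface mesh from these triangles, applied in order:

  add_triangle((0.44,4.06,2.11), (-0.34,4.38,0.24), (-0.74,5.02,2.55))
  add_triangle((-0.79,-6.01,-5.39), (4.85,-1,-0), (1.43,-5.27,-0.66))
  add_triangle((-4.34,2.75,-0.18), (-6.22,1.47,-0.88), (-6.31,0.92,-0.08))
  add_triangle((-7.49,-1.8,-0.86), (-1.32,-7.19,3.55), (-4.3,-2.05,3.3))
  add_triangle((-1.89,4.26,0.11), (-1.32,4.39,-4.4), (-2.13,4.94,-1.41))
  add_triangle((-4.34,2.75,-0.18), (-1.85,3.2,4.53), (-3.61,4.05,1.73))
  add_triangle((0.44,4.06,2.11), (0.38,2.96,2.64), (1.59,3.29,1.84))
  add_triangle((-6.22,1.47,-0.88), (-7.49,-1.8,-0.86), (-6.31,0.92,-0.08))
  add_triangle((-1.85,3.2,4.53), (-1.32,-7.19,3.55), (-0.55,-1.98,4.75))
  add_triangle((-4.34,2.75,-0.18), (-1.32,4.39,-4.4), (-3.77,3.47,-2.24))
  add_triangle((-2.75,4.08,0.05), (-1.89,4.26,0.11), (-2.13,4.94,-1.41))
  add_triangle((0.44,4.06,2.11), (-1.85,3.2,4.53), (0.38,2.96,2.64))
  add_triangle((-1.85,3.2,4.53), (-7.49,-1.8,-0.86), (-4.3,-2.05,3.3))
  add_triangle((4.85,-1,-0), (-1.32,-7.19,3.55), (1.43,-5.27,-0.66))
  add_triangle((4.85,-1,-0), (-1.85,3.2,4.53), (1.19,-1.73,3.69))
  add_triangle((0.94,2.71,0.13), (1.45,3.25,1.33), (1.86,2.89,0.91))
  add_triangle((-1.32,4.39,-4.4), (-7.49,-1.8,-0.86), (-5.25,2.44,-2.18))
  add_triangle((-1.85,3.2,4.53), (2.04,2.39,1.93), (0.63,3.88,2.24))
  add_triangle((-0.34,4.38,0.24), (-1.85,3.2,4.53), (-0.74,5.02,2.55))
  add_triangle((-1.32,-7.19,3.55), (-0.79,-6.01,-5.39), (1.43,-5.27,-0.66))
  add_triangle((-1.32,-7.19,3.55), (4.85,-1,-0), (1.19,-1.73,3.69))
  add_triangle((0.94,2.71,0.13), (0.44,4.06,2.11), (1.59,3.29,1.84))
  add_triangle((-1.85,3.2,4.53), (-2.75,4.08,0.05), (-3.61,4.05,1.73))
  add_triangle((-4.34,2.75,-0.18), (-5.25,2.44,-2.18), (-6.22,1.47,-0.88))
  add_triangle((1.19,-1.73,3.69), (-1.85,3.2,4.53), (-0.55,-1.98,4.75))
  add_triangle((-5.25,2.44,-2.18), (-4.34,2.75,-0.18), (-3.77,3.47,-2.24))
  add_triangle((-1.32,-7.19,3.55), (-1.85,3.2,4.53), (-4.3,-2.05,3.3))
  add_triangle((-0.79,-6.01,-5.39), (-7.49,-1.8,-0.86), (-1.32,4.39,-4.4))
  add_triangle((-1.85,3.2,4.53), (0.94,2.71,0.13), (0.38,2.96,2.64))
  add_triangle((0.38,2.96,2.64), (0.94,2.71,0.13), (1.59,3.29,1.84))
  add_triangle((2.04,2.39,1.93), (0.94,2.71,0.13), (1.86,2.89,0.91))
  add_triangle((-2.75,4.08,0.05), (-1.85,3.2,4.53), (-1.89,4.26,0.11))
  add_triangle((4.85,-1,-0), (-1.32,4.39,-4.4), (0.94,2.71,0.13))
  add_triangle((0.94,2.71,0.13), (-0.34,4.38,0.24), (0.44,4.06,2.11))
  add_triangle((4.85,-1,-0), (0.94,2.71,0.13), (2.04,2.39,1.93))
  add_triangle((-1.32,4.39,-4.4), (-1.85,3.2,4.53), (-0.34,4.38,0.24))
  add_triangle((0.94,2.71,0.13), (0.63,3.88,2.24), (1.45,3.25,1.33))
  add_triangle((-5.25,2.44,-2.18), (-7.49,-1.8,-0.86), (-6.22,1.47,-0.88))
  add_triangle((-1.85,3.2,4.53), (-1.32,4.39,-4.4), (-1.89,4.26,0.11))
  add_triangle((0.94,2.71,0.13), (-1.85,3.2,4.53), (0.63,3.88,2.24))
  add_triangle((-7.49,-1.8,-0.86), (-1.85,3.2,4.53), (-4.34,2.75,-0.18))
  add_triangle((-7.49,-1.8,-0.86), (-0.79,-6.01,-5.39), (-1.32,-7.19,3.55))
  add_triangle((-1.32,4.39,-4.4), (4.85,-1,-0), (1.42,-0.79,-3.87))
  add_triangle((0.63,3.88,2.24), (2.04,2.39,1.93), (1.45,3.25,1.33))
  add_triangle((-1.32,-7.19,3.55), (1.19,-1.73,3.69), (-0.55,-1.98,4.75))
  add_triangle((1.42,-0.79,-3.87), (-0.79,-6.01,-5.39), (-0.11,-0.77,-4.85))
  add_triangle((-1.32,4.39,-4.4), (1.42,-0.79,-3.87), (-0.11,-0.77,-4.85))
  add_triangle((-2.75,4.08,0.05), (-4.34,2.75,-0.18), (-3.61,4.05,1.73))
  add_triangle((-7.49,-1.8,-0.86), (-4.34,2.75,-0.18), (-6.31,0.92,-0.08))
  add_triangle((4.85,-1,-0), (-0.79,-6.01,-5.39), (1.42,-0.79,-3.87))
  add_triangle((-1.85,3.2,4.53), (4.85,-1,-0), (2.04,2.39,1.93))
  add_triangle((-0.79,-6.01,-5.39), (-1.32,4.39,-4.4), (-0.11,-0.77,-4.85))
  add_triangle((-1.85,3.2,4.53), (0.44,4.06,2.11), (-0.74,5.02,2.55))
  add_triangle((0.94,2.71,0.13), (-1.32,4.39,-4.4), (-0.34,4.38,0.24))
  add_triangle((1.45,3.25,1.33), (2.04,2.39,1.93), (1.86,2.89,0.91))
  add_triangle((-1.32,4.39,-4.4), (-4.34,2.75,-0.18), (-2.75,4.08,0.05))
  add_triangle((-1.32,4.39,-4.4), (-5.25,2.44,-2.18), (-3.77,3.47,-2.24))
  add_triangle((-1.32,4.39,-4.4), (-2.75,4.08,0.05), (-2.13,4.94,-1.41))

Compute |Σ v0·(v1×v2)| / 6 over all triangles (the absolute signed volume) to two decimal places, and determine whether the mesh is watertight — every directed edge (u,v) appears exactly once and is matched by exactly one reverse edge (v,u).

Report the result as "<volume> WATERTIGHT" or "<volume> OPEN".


Per-triangle v0·(v1×v2)/6:
  t1: +1.7368
  t2: +18.3831
  t3: +1.7098
  t4: +27.8507
  t5: +0.4875
  t6: +3.1161
  t7: +0.9143
  t8: +2.8897
  t9: +9.6534
  t10: +1.9577
  t11: +1.0284
  t12: +1.7525
  t13: +23.2787
  t14: +18.2577
  t15: +13.8434
  t16: +0.3423
  t17: +10.3639
  t18: +3.7088
  t19: +1.5461
  t20: +22.7860
  t21: +17.9975
  t22: +1.1239
  t23: +3.0386
  t24: +3.1087
  t25: +6.3134
  t26: +2.8709
  t27: +22.0455
  t28: +62.0066
  t29: -2.0613
  t30: -0.9978
  t31: -0.2812
  t32: +2.9846
  t33: +10.7606
  t34: +1.5953
  t35: +4.2348
  t36: +8.5384
  t37: +0.6790
  t38: +5.0710
  t39: +0.6031
  t40: +1.3309
  t41: +21.0067
  t42: +72.3590
  t43: +14.6501
  t44: +0.9117
  t45: +7.4490
  t46: +6.3767
  t47: +6.0287
  t48: +2.9690
  t49: -2.0836
  t50: +17.1440
  t51: +5.8946
  t52: +7.8305
  t53: +2.5786
  t54: +3.9102
  t55: +0.4380
  t56: +7.7686
  t57: +3.5608
  t58: +1.9944
Σ = +497.3565 → |volume| = 497.36

Directed edges: 174 total, each appears once with its reverse present → watertight.

497.36 WATERTIGHT


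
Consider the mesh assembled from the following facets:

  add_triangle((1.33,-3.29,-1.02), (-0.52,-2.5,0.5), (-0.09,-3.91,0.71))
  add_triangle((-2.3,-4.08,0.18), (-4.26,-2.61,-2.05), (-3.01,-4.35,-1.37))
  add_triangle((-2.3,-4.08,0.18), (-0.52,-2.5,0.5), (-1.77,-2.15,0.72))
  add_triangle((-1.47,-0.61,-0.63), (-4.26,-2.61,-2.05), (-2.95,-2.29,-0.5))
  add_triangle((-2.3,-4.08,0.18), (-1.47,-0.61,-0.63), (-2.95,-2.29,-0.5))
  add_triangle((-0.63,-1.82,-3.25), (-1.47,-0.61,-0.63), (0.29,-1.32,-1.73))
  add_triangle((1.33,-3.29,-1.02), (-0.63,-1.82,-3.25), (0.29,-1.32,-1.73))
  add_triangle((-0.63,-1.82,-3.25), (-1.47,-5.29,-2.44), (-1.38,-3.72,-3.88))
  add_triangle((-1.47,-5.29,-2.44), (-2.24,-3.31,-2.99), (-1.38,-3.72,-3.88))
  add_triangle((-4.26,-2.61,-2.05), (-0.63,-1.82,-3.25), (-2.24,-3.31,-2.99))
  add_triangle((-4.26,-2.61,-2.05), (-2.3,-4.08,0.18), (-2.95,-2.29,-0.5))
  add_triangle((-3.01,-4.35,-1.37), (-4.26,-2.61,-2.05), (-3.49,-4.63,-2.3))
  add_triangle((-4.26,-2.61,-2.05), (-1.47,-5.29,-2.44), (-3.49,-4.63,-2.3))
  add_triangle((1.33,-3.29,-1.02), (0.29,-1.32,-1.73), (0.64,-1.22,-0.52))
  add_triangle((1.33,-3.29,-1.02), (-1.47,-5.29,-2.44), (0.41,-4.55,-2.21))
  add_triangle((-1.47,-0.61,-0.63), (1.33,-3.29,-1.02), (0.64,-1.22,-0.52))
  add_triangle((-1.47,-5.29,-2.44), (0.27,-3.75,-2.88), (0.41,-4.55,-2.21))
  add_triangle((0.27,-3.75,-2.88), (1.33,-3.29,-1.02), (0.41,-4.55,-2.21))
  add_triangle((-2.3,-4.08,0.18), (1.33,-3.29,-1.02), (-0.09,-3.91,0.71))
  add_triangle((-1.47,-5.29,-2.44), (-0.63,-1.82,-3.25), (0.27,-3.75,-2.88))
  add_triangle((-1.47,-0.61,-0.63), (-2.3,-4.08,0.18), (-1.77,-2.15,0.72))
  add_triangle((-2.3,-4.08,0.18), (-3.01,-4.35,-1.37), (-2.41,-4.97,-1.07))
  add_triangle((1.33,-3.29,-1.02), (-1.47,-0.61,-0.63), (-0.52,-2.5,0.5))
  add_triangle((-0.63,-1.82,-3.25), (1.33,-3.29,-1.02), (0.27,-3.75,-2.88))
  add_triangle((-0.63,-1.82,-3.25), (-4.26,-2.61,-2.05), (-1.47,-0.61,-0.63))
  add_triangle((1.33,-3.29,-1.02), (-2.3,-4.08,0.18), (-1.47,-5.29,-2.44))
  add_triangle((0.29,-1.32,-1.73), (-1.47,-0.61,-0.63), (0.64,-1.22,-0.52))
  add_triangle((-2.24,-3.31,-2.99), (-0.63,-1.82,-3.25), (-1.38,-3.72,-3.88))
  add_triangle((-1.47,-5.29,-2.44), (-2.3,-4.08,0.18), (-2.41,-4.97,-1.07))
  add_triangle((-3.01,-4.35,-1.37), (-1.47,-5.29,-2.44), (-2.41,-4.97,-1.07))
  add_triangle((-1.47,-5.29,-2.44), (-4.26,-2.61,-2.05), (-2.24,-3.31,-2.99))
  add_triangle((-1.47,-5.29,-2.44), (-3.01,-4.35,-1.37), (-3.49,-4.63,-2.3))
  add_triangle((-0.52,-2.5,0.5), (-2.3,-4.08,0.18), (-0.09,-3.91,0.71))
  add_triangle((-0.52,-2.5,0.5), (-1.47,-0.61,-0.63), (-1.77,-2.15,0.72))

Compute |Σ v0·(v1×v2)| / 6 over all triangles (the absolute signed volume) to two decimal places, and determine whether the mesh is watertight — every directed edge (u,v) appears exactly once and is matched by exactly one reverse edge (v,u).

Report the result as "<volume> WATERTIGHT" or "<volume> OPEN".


Per-triangle v0·(v1×v2)/6:
  t1: -0.4453
  t2: +2.1406
  t3: +0.5259
  t4: +0.2163
  t5: -0.2809
  t6: -0.3435
  t7: +0.6303
  t8: +0.4989
  t9: +2.0723
  t10: +2.1072
  t11: +1.3029
  t12: +1.2429
  t13: +1.1314
  t14: +0.1253
  t15: +0.9547
  t16: -0.1689
  t17: +1.5694
  t18: +0.7999
  t19: +2.8390
  t20: +2.9145
  t21: +0.7280
  t22: +0.9051
  t23: -1.5702
  t24: +0.5488
  t25: +0.5293
  t26: +4.5913
  t27: -0.3946
  t28: +0.8353
  t29: +0.6136
  t30: +1.3639
  t31: +3.5753
  t32: +1.4975
  t33: +0.2352
  t34: -0.5768
Σ = +32.7144 → |volume| = 32.71

Directed edges: 102 total, each appears once with its reverse present → watertight.

32.71 WATERTIGHT


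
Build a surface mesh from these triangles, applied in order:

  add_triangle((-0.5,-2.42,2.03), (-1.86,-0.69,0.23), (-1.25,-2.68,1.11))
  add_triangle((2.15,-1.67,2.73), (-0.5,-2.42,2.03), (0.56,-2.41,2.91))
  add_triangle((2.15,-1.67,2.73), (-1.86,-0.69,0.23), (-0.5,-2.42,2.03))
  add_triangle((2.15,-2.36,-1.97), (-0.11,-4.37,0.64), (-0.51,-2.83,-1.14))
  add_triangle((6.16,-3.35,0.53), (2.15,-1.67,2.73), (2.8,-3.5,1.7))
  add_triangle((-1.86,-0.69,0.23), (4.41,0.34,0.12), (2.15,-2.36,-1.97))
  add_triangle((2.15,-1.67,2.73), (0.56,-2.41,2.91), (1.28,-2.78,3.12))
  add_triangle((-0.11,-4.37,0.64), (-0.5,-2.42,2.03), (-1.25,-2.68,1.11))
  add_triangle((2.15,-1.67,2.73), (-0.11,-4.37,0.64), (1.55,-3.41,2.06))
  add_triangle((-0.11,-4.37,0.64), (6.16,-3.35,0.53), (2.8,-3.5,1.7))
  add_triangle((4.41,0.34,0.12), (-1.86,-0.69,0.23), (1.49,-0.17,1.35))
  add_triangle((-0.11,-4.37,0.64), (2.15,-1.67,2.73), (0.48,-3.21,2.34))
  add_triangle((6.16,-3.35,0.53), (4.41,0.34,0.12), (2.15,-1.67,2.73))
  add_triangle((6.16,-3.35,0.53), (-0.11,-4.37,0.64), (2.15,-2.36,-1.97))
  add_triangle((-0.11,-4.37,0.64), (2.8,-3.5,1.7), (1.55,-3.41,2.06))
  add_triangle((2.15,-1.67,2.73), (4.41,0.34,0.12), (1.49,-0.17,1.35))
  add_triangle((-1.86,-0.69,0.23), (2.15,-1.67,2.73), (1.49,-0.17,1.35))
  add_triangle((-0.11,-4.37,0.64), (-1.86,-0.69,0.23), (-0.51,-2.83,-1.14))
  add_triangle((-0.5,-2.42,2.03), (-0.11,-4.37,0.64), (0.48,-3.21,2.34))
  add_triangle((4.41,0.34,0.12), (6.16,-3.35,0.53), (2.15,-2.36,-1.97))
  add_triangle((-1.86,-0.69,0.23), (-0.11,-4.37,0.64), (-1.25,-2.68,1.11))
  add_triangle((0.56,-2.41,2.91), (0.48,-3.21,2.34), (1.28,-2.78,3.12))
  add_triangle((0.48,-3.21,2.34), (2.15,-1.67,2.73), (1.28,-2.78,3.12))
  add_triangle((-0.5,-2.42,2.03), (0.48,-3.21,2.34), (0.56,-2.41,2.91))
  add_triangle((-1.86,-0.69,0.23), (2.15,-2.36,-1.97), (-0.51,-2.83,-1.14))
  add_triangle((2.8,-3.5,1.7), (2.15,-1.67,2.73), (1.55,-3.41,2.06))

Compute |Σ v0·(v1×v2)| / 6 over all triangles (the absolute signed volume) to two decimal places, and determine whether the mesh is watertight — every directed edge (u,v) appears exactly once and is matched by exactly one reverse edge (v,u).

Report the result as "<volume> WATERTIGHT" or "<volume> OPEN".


51.06 WATERTIGHT

Per-triangle v0·(v1×v2)/6:
  t1: +0.6904
  t2: -0.3269
  t3: +0.5697
  t4: +3.2414
  t5: +4.4162
  t6: -1.3359
  t7: +0.3493
  t8: +1.2137
  t9: +0.4697
  t10: +5.3175
  t11: -0.4673
  t12: +1.9702
  t13: +7.0215
  t14: +10.5947
  t15: +1.8680
  t16: +1.2075
  t17: +0.5024
  t18: +2.1274
  t19: +1.2824
  t20: +6.3755
  t21: +0.8519
  t22: +0.4164
  t23: +0.4122
  t24: +0.5601
  t25: +0.2175
  t26: +1.5103
Σ = +51.0557 → |volume| = 51.06

Directed edges: 78 total, each appears once with its reverse present → watertight.
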